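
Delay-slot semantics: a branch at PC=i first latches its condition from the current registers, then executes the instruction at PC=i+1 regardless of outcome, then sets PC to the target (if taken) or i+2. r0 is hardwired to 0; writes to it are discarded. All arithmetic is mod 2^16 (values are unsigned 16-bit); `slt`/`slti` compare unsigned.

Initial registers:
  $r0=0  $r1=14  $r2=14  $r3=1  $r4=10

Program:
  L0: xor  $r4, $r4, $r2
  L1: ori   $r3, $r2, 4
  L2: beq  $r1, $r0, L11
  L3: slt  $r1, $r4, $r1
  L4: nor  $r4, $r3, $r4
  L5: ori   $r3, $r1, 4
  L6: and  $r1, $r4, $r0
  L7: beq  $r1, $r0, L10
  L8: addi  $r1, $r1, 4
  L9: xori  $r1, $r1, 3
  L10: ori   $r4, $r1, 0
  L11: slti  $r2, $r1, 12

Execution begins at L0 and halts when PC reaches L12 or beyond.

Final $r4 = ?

#0 xor  $r4, $r4, $r2 ; 0/14/14/1/4
#1 ori   $r3, $r2, 4 ; 0/14/14/14/4
#2 beq  $r1, $r0, L11 ; 0/14/14/14/4 ; →fallthru
#3 slt  $r1, $r4, $r1 ; 0/1/14/14/4
#4 nor  $r4, $r3, $r4 ; 0/1/14/14/65521
#5 ori   $r3, $r1, 4 ; 0/1/14/5/65521
#6 and  $r1, $r4, $r0 ; 0/0/14/5/65521
#7 beq  $r1, $r0, L10 ; 0/0/14/5/65521 ; →target
#8 addi  $r1, $r1, 4 ; 0/4/14/5/65521
#10 ori   $r4, $r1, 0 ; 0/4/14/5/4
#11 slti  $r2, $r1, 12 ; 0/4/1/5/4

4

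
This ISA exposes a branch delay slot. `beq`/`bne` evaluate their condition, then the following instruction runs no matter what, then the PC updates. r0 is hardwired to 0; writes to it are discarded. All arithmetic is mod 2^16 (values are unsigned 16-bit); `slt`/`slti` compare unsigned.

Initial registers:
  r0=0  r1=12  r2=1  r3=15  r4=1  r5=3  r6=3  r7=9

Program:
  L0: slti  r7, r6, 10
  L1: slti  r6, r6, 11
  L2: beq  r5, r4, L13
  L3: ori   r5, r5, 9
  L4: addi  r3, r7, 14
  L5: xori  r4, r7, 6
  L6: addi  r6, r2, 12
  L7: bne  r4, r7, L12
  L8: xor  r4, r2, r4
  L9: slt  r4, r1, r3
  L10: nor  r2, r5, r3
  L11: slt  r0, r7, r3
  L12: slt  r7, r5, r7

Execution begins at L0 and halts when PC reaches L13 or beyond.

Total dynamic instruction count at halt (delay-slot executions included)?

[0] slti  r7, r6, 10  →  {r0:0, r1:12, r2:1, r3:15, r4:1, r5:3, r6:3, r7:1}
[1] slti  r6, r6, 11  →  {r0:0, r1:12, r2:1, r3:15, r4:1, r5:3, r6:1, r7:1}
[2] beq  r5, r4, L13  →  {r0:0, r1:12, r2:1, r3:15, r4:1, r5:3, r6:1, r7:1}  ⟨branch fallthrough⟩
[3] ori   r5, r5, 9  →  {r0:0, r1:12, r2:1, r3:15, r4:1, r5:11, r6:1, r7:1}
[4] addi  r3, r7, 14  →  {r0:0, r1:12, r2:1, r3:15, r4:1, r5:11, r6:1, r7:1}
[5] xori  r4, r7, 6  →  {r0:0, r1:12, r2:1, r3:15, r4:7, r5:11, r6:1, r7:1}
[6] addi  r6, r2, 12  →  {r0:0, r1:12, r2:1, r3:15, r4:7, r5:11, r6:13, r7:1}
[7] bne  r4, r7, L12  →  {r0:0, r1:12, r2:1, r3:15, r4:7, r5:11, r6:13, r7:1}  ⟨branch taken⟩
[8] xor  r4, r2, r4  →  {r0:0, r1:12, r2:1, r3:15, r4:6, r5:11, r6:13, r7:1}
[12] slt  r7, r5, r7  →  {r0:0, r1:12, r2:1, r3:15, r4:6, r5:11, r6:13, r7:0}

10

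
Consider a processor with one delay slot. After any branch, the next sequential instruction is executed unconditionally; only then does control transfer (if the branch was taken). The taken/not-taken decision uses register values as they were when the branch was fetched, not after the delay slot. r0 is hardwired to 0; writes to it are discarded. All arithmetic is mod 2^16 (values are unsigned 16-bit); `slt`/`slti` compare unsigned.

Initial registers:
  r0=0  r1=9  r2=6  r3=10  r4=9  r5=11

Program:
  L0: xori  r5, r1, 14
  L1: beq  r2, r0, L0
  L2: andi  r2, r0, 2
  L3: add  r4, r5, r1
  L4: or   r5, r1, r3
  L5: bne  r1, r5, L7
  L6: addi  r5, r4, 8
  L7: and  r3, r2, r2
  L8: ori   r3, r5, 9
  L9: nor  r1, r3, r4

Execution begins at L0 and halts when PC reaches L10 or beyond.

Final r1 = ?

65510

  step pc=0: xori  r5, r1, 14  regs=(0,9,6,10,9,7)
  step pc=1: beq  r2, r0, L0  cond=F  regs=(0,9,6,10,9,7)
  step pc=2: andi  r2, r0, 2  regs=(0,9,0,10,9,7)
  step pc=3: add  r4, r5, r1  regs=(0,9,0,10,16,7)
  step pc=4: or   r5, r1, r3  regs=(0,9,0,10,16,11)
  step pc=5: bne  r1, r5, L7  cond=T  regs=(0,9,0,10,16,11)
  step pc=6: addi  r5, r4, 8  regs=(0,9,0,10,16,24)
  step pc=7: and  r3, r2, r2  regs=(0,9,0,0,16,24)
  step pc=8: ori   r3, r5, 9  regs=(0,9,0,25,16,24)
  step pc=9: nor  r1, r3, r4  regs=(0,65510,0,25,16,24)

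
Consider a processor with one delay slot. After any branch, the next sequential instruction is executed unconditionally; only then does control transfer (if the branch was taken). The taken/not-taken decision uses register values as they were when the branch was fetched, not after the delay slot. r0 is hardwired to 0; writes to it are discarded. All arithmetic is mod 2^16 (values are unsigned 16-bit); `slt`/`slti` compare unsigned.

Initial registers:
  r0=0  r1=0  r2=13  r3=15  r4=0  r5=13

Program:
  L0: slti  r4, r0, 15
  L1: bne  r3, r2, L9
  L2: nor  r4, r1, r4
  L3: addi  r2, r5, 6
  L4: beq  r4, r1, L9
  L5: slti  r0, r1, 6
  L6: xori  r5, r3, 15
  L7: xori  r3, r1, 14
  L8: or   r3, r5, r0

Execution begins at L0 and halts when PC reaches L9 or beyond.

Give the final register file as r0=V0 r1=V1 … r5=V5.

  step pc=0: slti  r4, r0, 15  regs=(0,0,13,15,1,13)
  step pc=1: bne  r3, r2, L9  cond=T  regs=(0,0,13,15,1,13)
  step pc=2: nor  r4, r1, r4  regs=(0,0,13,15,65534,13)

r0=0 r1=0 r2=13 r3=15 r4=65534 r5=13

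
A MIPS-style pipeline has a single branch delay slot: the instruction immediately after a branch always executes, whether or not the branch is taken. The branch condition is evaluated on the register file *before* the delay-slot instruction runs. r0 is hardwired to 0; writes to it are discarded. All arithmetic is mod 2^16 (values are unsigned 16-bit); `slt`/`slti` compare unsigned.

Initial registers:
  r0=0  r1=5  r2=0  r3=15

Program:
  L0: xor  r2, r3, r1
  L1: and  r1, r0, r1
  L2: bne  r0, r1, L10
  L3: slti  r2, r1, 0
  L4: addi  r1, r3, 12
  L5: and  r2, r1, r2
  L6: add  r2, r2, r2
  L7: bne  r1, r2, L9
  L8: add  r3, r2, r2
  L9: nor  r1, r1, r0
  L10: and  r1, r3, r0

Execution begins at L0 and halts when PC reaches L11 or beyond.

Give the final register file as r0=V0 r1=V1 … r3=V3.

#0 xor  r2, r3, r1 ; 0/5/10/15
#1 and  r1, r0, r1 ; 0/0/10/15
#2 bne  r0, r1, L10 ; 0/0/10/15 ; →fallthru
#3 slti  r2, r1, 0 ; 0/0/0/15
#4 addi  r1, r3, 12 ; 0/27/0/15
#5 and  r2, r1, r2 ; 0/27/0/15
#6 add  r2, r2, r2 ; 0/27/0/15
#7 bne  r1, r2, L9 ; 0/27/0/15 ; →target
#8 add  r3, r2, r2 ; 0/27/0/0
#9 nor  r1, r1, r0 ; 0/65508/0/0
#10 and  r1, r3, r0 ; 0/0/0/0

r0=0 r1=0 r2=0 r3=0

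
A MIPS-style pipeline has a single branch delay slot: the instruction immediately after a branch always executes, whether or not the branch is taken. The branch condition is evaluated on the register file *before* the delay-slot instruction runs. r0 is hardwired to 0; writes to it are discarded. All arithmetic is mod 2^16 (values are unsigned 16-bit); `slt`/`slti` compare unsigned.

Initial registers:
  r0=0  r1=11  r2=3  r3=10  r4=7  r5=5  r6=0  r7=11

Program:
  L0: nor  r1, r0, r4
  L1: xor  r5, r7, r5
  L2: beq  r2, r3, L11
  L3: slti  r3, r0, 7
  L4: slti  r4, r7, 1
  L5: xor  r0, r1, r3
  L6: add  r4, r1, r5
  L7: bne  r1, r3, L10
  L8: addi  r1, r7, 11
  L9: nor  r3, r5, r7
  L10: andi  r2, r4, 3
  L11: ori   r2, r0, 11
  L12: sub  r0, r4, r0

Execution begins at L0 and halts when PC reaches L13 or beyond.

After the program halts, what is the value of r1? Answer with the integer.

[0] nor  r1, r0, r4  →  {r0:0, r1:65528, r2:3, r3:10, r4:7, r5:5, r6:0, r7:11}
[1] xor  r5, r7, r5  →  {r0:0, r1:65528, r2:3, r3:10, r4:7, r5:14, r6:0, r7:11}
[2] beq  r2, r3, L11  →  {r0:0, r1:65528, r2:3, r3:10, r4:7, r5:14, r6:0, r7:11}  ⟨branch fallthrough⟩
[3] slti  r3, r0, 7  →  {r0:0, r1:65528, r2:3, r3:1, r4:7, r5:14, r6:0, r7:11}
[4] slti  r4, r7, 1  →  {r0:0, r1:65528, r2:3, r3:1, r4:0, r5:14, r6:0, r7:11}
[5] xor  r0, r1, r3  →  {r0:0, r1:65528, r2:3, r3:1, r4:0, r5:14, r6:0, r7:11}
[6] add  r4, r1, r5  →  {r0:0, r1:65528, r2:3, r3:1, r4:6, r5:14, r6:0, r7:11}
[7] bne  r1, r3, L10  →  {r0:0, r1:65528, r2:3, r3:1, r4:6, r5:14, r6:0, r7:11}  ⟨branch taken⟩
[8] addi  r1, r7, 11  →  {r0:0, r1:22, r2:3, r3:1, r4:6, r5:14, r6:0, r7:11}
[10] andi  r2, r4, 3  →  {r0:0, r1:22, r2:2, r3:1, r4:6, r5:14, r6:0, r7:11}
[11] ori   r2, r0, 11  →  {r0:0, r1:22, r2:11, r3:1, r4:6, r5:14, r6:0, r7:11}
[12] sub  r0, r4, r0  →  {r0:0, r1:22, r2:11, r3:1, r4:6, r5:14, r6:0, r7:11}

22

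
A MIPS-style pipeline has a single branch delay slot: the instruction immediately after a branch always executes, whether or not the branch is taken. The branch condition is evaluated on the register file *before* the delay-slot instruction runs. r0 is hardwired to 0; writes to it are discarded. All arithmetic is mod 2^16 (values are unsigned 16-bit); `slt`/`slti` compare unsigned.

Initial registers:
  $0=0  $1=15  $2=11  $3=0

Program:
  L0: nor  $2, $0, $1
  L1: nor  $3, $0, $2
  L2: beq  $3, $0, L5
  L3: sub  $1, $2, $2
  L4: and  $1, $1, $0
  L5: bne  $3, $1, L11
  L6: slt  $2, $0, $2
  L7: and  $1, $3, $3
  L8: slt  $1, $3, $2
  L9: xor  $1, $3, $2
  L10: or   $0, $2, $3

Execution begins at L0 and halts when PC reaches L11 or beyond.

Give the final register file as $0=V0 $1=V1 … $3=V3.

#0 nor  $2, $0, $1 ; 0/15/65520/0
#1 nor  $3, $0, $2 ; 0/15/65520/15
#2 beq  $3, $0, L5 ; 0/15/65520/15 ; →fallthru
#3 sub  $1, $2, $2 ; 0/0/65520/15
#4 and  $1, $1, $0 ; 0/0/65520/15
#5 bne  $3, $1, L11 ; 0/0/65520/15 ; →target
#6 slt  $2, $0, $2 ; 0/0/1/15

$0=0 $1=0 $2=1 $3=15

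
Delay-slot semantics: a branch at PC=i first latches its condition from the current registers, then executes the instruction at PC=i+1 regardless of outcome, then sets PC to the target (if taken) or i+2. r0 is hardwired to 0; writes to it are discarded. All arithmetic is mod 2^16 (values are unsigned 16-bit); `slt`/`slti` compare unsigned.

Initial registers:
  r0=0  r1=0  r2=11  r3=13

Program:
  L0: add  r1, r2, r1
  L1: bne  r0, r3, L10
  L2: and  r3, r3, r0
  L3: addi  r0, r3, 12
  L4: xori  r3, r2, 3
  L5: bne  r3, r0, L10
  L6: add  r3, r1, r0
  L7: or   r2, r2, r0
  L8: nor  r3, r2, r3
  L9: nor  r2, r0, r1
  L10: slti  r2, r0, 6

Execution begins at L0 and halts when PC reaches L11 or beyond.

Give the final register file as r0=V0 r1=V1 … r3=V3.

r0=0 r1=11 r2=1 r3=0

[0] add  r1, r2, r1  →  {r0:0, r1:11, r2:11, r3:13}
[1] bne  r0, r3, L10  →  {r0:0, r1:11, r2:11, r3:13}  ⟨branch taken⟩
[2] and  r3, r3, r0  →  {r0:0, r1:11, r2:11, r3:0}
[10] slti  r2, r0, 6  →  {r0:0, r1:11, r2:1, r3:0}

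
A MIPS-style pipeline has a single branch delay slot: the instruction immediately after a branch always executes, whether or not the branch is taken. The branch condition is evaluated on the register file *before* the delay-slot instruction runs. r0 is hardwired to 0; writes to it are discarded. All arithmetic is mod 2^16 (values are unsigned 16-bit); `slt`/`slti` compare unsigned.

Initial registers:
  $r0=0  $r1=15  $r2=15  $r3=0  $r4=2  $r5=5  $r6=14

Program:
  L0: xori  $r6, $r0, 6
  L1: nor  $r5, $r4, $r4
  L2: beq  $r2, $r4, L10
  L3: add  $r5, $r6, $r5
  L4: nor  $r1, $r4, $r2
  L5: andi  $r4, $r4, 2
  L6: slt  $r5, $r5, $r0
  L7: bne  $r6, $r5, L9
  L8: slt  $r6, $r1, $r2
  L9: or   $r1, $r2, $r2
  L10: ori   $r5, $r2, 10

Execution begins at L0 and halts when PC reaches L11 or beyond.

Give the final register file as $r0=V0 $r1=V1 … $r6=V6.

PC=0  xori  $r6, $r0, 6      | $r0=0 $r1=15 $r2=15 $r3=0 $r4=2 $r5=5 $r6=6
PC=1  nor  $r5, $r4, $r4     | $r0=0 $r1=15 $r2=15 $r3=0 $r4=2 $r5=65533 $r6=6
PC=2  beq  $r2, $r4, L10     | $r0=0 $r1=15 $r2=15 $r3=0 $r4=2 $r5=65533 $r6=6  [not taken]
PC=3  add  $r5, $r6, $r5     | $r0=0 $r1=15 $r2=15 $r3=0 $r4=2 $r5=3 $r6=6
PC=4  nor  $r1, $r4, $r2     | $r0=0 $r1=65520 $r2=15 $r3=0 $r4=2 $r5=3 $r6=6
PC=5  andi  $r4, $r4, 2      | $r0=0 $r1=65520 $r2=15 $r3=0 $r4=2 $r5=3 $r6=6
PC=6  slt  $r5, $r5, $r0     | $r0=0 $r1=65520 $r2=15 $r3=0 $r4=2 $r5=0 $r6=6
PC=7  bne  $r6, $r5, L9      | $r0=0 $r1=65520 $r2=15 $r3=0 $r4=2 $r5=0 $r6=6  [TAKEN]
PC=8  slt  $r6, $r1, $r2     | $r0=0 $r1=65520 $r2=15 $r3=0 $r4=2 $r5=0 $r6=0
PC=9  or   $r1, $r2, $r2     | $r0=0 $r1=15 $r2=15 $r3=0 $r4=2 $r5=0 $r6=0
PC=10 ori   $r5, $r2, 10     | $r0=0 $r1=15 $r2=15 $r3=0 $r4=2 $r5=15 $r6=0

$r0=0 $r1=15 $r2=15 $r3=0 $r4=2 $r5=15 $r6=0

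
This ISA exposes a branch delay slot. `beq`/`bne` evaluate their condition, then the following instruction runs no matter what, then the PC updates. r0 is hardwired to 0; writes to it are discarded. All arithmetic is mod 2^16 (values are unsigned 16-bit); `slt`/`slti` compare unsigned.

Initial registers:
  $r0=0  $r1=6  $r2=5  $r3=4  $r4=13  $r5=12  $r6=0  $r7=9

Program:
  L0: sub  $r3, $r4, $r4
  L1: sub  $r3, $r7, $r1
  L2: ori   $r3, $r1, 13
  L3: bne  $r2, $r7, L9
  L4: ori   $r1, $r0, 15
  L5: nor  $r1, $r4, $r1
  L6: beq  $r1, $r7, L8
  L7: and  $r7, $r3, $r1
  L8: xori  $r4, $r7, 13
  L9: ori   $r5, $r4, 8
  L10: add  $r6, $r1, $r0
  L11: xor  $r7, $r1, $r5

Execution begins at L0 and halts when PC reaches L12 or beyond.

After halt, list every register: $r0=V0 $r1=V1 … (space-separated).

$r0=0 $r1=15 $r2=5 $r3=15 $r4=13 $r5=13 $r6=15 $r7=2

PC=0  sub  $r3, $r4, $r4     | $r0=0 $r1=6 $r2=5 $r3=0 $r4=13 $r5=12 $r6=0 $r7=9
PC=1  sub  $r3, $r7, $r1     | $r0=0 $r1=6 $r2=5 $r3=3 $r4=13 $r5=12 $r6=0 $r7=9
PC=2  ori   $r3, $r1, 13     | $r0=0 $r1=6 $r2=5 $r3=15 $r4=13 $r5=12 $r6=0 $r7=9
PC=3  bne  $r2, $r7, L9      | $r0=0 $r1=6 $r2=5 $r3=15 $r4=13 $r5=12 $r6=0 $r7=9  [TAKEN]
PC=4  ori   $r1, $r0, 15     | $r0=0 $r1=15 $r2=5 $r3=15 $r4=13 $r5=12 $r6=0 $r7=9
PC=9  ori   $r5, $r4, 8      | $r0=0 $r1=15 $r2=5 $r3=15 $r4=13 $r5=13 $r6=0 $r7=9
PC=10 add  $r6, $r1, $r0     | $r0=0 $r1=15 $r2=5 $r3=15 $r4=13 $r5=13 $r6=15 $r7=9
PC=11 xor  $r7, $r1, $r5     | $r0=0 $r1=15 $r2=5 $r3=15 $r4=13 $r5=13 $r6=15 $r7=2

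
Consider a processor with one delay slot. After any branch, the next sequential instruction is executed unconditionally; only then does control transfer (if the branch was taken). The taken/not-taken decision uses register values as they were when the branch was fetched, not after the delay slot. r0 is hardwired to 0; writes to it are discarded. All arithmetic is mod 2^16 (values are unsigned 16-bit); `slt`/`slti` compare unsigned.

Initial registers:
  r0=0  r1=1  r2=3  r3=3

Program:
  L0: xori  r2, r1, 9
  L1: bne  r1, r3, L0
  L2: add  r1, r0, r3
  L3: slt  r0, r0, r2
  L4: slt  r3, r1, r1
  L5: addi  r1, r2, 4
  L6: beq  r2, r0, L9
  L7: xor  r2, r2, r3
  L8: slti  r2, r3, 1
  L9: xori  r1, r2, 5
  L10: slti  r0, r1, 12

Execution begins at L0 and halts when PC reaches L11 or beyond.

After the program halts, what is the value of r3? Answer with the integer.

0

PC=0  xori  r2, r1, 9        | r0=0 r1=1 r2=8 r3=3
PC=1  bne  r1, r3, L0        | r0=0 r1=1 r2=8 r3=3  [TAKEN]
PC=2  add  r1, r0, r3        | r0=0 r1=3 r2=8 r3=3
PC=0  xori  r2, r1, 9        | r0=0 r1=3 r2=10 r3=3
PC=1  bne  r1, r3, L0        | r0=0 r1=3 r2=10 r3=3  [not taken]
PC=2  add  r1, r0, r3        | r0=0 r1=3 r2=10 r3=3
PC=3  slt  r0, r0, r2        | r0=0 r1=3 r2=10 r3=3
PC=4  slt  r3, r1, r1        | r0=0 r1=3 r2=10 r3=0
PC=5  addi  r1, r2, 4        | r0=0 r1=14 r2=10 r3=0
PC=6  beq  r2, r0, L9        | r0=0 r1=14 r2=10 r3=0  [not taken]
PC=7  xor  r2, r2, r3        | r0=0 r1=14 r2=10 r3=0
PC=8  slti  r2, r3, 1        | r0=0 r1=14 r2=1 r3=0
PC=9  xori  r1, r2, 5        | r0=0 r1=4 r2=1 r3=0
PC=10 slti  r0, r1, 12       | r0=0 r1=4 r2=1 r3=0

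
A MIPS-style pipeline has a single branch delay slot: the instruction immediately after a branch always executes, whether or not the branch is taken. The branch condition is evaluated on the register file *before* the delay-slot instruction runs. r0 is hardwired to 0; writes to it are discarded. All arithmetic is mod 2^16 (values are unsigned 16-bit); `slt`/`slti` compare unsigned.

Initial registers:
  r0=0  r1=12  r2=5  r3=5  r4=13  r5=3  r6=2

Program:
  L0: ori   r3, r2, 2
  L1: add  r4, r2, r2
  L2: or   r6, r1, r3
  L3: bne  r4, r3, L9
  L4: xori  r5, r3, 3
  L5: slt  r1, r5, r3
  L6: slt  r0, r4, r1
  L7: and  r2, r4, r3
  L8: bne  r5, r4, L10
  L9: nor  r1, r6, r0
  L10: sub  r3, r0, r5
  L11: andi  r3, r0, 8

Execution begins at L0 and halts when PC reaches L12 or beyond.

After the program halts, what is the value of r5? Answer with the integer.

#0 ori   r3, r2, 2 ; 0/12/5/7/13/3/2
#1 add  r4, r2, r2 ; 0/12/5/7/10/3/2
#2 or   r6, r1, r3 ; 0/12/5/7/10/3/15
#3 bne  r4, r3, L9 ; 0/12/5/7/10/3/15 ; →target
#4 xori  r5, r3, 3 ; 0/12/5/7/10/4/15
#9 nor  r1, r6, r0 ; 0/65520/5/7/10/4/15
#10 sub  r3, r0, r5 ; 0/65520/5/65532/10/4/15
#11 andi  r3, r0, 8 ; 0/65520/5/0/10/4/15

4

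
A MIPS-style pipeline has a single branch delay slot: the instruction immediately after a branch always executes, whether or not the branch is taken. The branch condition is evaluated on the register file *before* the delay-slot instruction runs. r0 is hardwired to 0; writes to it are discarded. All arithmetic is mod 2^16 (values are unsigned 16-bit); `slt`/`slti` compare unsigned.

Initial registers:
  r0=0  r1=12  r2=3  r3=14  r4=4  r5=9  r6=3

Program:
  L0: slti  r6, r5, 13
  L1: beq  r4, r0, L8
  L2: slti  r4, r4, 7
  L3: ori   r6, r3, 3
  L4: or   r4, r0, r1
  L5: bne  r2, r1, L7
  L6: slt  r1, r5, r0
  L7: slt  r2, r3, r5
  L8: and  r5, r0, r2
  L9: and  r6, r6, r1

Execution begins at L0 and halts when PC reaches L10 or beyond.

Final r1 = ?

0

[0] slti  r6, r5, 13  →  {r0:0, r1:12, r2:3, r3:14, r4:4, r5:9, r6:1}
[1] beq  r4, r0, L8  →  {r0:0, r1:12, r2:3, r3:14, r4:4, r5:9, r6:1}  ⟨branch fallthrough⟩
[2] slti  r4, r4, 7  →  {r0:0, r1:12, r2:3, r3:14, r4:1, r5:9, r6:1}
[3] ori   r6, r3, 3  →  {r0:0, r1:12, r2:3, r3:14, r4:1, r5:9, r6:15}
[4] or   r4, r0, r1  →  {r0:0, r1:12, r2:3, r3:14, r4:12, r5:9, r6:15}
[5] bne  r2, r1, L7  →  {r0:0, r1:12, r2:3, r3:14, r4:12, r5:9, r6:15}  ⟨branch taken⟩
[6] slt  r1, r5, r0  →  {r0:0, r1:0, r2:3, r3:14, r4:12, r5:9, r6:15}
[7] slt  r2, r3, r5  →  {r0:0, r1:0, r2:0, r3:14, r4:12, r5:9, r6:15}
[8] and  r5, r0, r2  →  {r0:0, r1:0, r2:0, r3:14, r4:12, r5:0, r6:15}
[9] and  r6, r6, r1  →  {r0:0, r1:0, r2:0, r3:14, r4:12, r5:0, r6:0}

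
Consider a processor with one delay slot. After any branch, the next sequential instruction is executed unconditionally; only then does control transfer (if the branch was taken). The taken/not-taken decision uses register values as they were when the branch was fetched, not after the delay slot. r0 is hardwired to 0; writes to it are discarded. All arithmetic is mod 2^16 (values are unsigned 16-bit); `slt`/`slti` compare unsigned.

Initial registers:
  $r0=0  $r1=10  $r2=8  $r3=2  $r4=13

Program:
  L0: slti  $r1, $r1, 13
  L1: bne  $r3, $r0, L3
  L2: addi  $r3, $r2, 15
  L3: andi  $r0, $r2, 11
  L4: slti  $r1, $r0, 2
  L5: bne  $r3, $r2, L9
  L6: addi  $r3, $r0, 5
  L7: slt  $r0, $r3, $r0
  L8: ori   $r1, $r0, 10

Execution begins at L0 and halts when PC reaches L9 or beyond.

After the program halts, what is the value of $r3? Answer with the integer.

5

PC=0  slti  $r1, $r1, 13     | $r0=0 $r1=1 $r2=8 $r3=2 $r4=13
PC=1  bne  $r3, $r0, L3      | $r0=0 $r1=1 $r2=8 $r3=2 $r4=13  [TAKEN]
PC=2  addi  $r3, $r2, 15     | $r0=0 $r1=1 $r2=8 $r3=23 $r4=13
PC=3  andi  $r0, $r2, 11     | $r0=0 $r1=1 $r2=8 $r3=23 $r4=13
PC=4  slti  $r1, $r0, 2      | $r0=0 $r1=1 $r2=8 $r3=23 $r4=13
PC=5  bne  $r3, $r2, L9      | $r0=0 $r1=1 $r2=8 $r3=23 $r4=13  [TAKEN]
PC=6  addi  $r3, $r0, 5      | $r0=0 $r1=1 $r2=8 $r3=5 $r4=13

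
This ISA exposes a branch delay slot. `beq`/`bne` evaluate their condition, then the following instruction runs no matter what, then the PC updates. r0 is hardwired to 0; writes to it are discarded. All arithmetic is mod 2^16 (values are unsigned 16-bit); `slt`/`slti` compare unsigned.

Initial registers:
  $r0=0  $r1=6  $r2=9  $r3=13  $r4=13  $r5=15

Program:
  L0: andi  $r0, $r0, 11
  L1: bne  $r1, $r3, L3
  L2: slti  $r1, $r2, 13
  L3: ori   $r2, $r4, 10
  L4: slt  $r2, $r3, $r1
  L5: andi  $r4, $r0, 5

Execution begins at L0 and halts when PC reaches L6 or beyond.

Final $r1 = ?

[0] andi  $r0, $r0, 11  →  {$r0:0, $r1:6, $r2:9, $r3:13, $r4:13, $r5:15}
[1] bne  $r1, $r3, L3  →  {$r0:0, $r1:6, $r2:9, $r3:13, $r4:13, $r5:15}  ⟨branch taken⟩
[2] slti  $r1, $r2, 13  →  {$r0:0, $r1:1, $r2:9, $r3:13, $r4:13, $r5:15}
[3] ori   $r2, $r4, 10  →  {$r0:0, $r1:1, $r2:15, $r3:13, $r4:13, $r5:15}
[4] slt  $r2, $r3, $r1  →  {$r0:0, $r1:1, $r2:0, $r3:13, $r4:13, $r5:15}
[5] andi  $r4, $r0, 5  →  {$r0:0, $r1:1, $r2:0, $r3:13, $r4:0, $r5:15}

1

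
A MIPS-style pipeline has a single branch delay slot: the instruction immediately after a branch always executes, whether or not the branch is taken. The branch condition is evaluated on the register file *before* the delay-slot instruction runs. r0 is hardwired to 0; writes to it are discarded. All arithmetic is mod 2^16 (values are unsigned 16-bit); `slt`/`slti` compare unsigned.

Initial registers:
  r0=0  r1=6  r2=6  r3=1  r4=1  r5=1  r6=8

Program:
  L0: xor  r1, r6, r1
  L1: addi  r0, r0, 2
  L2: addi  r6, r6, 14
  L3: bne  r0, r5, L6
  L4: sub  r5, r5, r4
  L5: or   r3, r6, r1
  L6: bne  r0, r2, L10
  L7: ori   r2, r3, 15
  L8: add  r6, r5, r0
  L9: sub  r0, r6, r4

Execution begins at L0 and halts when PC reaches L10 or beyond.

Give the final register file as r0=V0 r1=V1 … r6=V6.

r0=0 r1=14 r2=15 r3=1 r4=1 r5=0 r6=22

#0 xor  r1, r6, r1 ; 0/14/6/1/1/1/8
#1 addi  r0, r0, 2 ; 0/14/6/1/1/1/8
#2 addi  r6, r6, 14 ; 0/14/6/1/1/1/22
#3 bne  r0, r5, L6 ; 0/14/6/1/1/1/22 ; →target
#4 sub  r5, r5, r4 ; 0/14/6/1/1/0/22
#6 bne  r0, r2, L10 ; 0/14/6/1/1/0/22 ; →target
#7 ori   r2, r3, 15 ; 0/14/15/1/1/0/22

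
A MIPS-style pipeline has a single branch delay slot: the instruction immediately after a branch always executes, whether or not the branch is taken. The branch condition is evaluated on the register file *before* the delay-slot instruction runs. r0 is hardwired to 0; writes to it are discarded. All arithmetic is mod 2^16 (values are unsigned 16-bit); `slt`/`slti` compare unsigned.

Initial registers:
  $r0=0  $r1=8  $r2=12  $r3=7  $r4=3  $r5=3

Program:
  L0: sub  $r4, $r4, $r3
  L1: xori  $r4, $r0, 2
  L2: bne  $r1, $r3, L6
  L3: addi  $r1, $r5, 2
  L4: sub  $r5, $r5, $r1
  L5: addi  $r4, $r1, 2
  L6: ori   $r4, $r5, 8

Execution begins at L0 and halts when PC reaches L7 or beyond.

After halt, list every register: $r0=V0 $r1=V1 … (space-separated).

$r0=0 $r1=5 $r2=12 $r3=7 $r4=11 $r5=3

  step pc=0: sub  $r4, $r4, $r3  regs=(0,8,12,7,65532,3)
  step pc=1: xori  $r4, $r0, 2  regs=(0,8,12,7,2,3)
  step pc=2: bne  $r1, $r3, L6  cond=T  regs=(0,8,12,7,2,3)
  step pc=3: addi  $r1, $r5, 2  regs=(0,5,12,7,2,3)
  step pc=6: ori   $r4, $r5, 8  regs=(0,5,12,7,11,3)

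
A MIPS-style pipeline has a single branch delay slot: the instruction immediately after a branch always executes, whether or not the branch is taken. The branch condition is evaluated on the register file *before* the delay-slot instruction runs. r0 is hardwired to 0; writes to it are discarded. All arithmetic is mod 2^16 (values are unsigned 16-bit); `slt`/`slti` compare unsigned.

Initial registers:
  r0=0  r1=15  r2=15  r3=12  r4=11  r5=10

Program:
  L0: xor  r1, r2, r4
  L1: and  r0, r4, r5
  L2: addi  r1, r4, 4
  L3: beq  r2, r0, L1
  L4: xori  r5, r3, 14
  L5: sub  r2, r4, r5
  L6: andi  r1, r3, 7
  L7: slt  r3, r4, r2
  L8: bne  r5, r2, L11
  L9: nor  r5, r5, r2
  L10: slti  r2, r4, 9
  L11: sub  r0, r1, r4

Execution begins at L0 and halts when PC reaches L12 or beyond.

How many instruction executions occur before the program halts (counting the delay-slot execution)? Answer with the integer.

[0] xor  r1, r2, r4  →  {r0:0, r1:4, r2:15, r3:12, r4:11, r5:10}
[1] and  r0, r4, r5  →  {r0:0, r1:4, r2:15, r3:12, r4:11, r5:10}
[2] addi  r1, r4, 4  →  {r0:0, r1:15, r2:15, r3:12, r4:11, r5:10}
[3] beq  r2, r0, L1  →  {r0:0, r1:15, r2:15, r3:12, r4:11, r5:10}  ⟨branch fallthrough⟩
[4] xori  r5, r3, 14  →  {r0:0, r1:15, r2:15, r3:12, r4:11, r5:2}
[5] sub  r2, r4, r5  →  {r0:0, r1:15, r2:9, r3:12, r4:11, r5:2}
[6] andi  r1, r3, 7  →  {r0:0, r1:4, r2:9, r3:12, r4:11, r5:2}
[7] slt  r3, r4, r2  →  {r0:0, r1:4, r2:9, r3:0, r4:11, r5:2}
[8] bne  r5, r2, L11  →  {r0:0, r1:4, r2:9, r3:0, r4:11, r5:2}  ⟨branch taken⟩
[9] nor  r5, r5, r2  →  {r0:0, r1:4, r2:9, r3:0, r4:11, r5:65524}
[11] sub  r0, r1, r4  →  {r0:0, r1:4, r2:9, r3:0, r4:11, r5:65524}

11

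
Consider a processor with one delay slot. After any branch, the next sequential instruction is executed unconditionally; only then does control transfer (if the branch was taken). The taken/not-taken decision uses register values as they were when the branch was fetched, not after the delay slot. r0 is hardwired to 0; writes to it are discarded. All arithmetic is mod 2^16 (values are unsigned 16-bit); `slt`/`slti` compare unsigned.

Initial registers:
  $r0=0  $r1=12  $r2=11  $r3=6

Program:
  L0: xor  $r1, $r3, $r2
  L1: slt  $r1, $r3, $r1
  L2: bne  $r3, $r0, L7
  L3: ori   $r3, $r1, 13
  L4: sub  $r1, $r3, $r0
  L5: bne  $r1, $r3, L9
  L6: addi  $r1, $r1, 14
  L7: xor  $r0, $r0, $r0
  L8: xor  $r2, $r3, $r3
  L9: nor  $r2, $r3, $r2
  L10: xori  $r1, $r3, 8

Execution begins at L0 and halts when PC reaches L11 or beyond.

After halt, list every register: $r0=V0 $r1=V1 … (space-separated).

  step pc=0: xor  $r1, $r3, $r2  regs=(0,13,11,6)
  step pc=1: slt  $r1, $r3, $r1  regs=(0,1,11,6)
  step pc=2: bne  $r3, $r0, L7  cond=T  regs=(0,1,11,6)
  step pc=3: ori   $r3, $r1, 13  regs=(0,1,11,13)
  step pc=7: xor  $r0, $r0, $r0  regs=(0,1,11,13)
  step pc=8: xor  $r2, $r3, $r3  regs=(0,1,0,13)
  step pc=9: nor  $r2, $r3, $r2  regs=(0,1,65522,13)
  step pc=10: xori  $r1, $r3, 8  regs=(0,5,65522,13)

$r0=0 $r1=5 $r2=65522 $r3=13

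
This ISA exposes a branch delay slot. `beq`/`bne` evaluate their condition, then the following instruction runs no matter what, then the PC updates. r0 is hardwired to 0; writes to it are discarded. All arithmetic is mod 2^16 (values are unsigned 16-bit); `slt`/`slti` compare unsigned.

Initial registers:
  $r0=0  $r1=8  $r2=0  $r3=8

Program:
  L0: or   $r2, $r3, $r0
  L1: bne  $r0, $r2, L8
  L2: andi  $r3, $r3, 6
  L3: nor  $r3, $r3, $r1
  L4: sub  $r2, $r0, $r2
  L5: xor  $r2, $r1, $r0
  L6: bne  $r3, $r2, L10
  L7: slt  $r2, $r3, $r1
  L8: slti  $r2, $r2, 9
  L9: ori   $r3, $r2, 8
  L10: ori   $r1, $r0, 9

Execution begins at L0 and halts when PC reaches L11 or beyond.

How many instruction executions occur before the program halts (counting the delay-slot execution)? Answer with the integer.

#0 or   $r2, $r3, $r0 ; 0/8/8/8
#1 bne  $r0, $r2, L8 ; 0/8/8/8 ; →target
#2 andi  $r3, $r3, 6 ; 0/8/8/0
#8 slti  $r2, $r2, 9 ; 0/8/1/0
#9 ori   $r3, $r2, 8 ; 0/8/1/9
#10 ori   $r1, $r0, 9 ; 0/9/1/9

6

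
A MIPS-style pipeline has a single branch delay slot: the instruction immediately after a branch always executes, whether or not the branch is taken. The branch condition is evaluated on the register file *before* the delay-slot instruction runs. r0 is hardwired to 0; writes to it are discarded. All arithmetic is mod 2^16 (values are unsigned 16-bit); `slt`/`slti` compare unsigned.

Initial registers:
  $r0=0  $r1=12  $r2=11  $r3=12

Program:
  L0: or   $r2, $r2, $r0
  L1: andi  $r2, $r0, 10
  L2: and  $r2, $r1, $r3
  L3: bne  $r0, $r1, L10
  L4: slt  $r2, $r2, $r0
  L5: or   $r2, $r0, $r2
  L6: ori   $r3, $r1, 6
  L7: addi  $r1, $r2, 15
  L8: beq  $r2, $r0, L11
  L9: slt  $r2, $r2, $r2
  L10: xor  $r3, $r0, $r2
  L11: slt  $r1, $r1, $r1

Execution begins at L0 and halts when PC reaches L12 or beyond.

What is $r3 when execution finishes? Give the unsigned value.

0

  step pc=0: or   $r2, $r2, $r0  regs=(0,12,11,12)
  step pc=1: andi  $r2, $r0, 10  regs=(0,12,0,12)
  step pc=2: and  $r2, $r1, $r3  regs=(0,12,12,12)
  step pc=3: bne  $r0, $r1, L10  cond=T  regs=(0,12,12,12)
  step pc=4: slt  $r2, $r2, $r0  regs=(0,12,0,12)
  step pc=10: xor  $r3, $r0, $r2  regs=(0,12,0,0)
  step pc=11: slt  $r1, $r1, $r1  regs=(0,0,0,0)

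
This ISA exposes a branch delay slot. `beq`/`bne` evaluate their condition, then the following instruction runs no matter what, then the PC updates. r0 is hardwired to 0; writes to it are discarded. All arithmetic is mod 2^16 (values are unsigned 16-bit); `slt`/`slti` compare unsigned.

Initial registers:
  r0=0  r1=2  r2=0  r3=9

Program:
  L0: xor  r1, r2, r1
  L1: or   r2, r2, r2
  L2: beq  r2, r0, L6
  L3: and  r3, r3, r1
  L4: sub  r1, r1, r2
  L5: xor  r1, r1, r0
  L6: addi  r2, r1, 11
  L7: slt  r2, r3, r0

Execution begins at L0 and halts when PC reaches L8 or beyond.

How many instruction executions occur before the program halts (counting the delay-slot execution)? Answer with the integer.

PC=0  xor  r1, r2, r1        | r0=0 r1=2 r2=0 r3=9
PC=1  or   r2, r2, r2        | r0=0 r1=2 r2=0 r3=9
PC=2  beq  r2, r0, L6        | r0=0 r1=2 r2=0 r3=9  [TAKEN]
PC=3  and  r3, r3, r1        | r0=0 r1=2 r2=0 r3=0
PC=6  addi  r2, r1, 11       | r0=0 r1=2 r2=13 r3=0
PC=7  slt  r2, r3, r0        | r0=0 r1=2 r2=0 r3=0

6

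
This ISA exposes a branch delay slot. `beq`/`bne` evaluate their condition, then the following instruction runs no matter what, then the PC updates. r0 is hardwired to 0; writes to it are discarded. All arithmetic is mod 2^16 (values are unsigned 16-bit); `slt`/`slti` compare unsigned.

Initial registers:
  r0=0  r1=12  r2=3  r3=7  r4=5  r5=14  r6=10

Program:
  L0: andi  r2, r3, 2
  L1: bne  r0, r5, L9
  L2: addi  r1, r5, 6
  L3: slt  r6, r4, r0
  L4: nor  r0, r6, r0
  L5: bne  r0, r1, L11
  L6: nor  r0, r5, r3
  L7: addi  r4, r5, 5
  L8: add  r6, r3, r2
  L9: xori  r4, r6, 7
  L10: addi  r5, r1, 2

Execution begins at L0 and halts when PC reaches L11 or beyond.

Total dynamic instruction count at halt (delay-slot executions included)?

[0] andi  r2, r3, 2  →  {r0:0, r1:12, r2:2, r3:7, r4:5, r5:14, r6:10}
[1] bne  r0, r5, L9  →  {r0:0, r1:12, r2:2, r3:7, r4:5, r5:14, r6:10}  ⟨branch taken⟩
[2] addi  r1, r5, 6  →  {r0:0, r1:20, r2:2, r3:7, r4:5, r5:14, r6:10}
[9] xori  r4, r6, 7  →  {r0:0, r1:20, r2:2, r3:7, r4:13, r5:14, r6:10}
[10] addi  r5, r1, 2  →  {r0:0, r1:20, r2:2, r3:7, r4:13, r5:22, r6:10}

5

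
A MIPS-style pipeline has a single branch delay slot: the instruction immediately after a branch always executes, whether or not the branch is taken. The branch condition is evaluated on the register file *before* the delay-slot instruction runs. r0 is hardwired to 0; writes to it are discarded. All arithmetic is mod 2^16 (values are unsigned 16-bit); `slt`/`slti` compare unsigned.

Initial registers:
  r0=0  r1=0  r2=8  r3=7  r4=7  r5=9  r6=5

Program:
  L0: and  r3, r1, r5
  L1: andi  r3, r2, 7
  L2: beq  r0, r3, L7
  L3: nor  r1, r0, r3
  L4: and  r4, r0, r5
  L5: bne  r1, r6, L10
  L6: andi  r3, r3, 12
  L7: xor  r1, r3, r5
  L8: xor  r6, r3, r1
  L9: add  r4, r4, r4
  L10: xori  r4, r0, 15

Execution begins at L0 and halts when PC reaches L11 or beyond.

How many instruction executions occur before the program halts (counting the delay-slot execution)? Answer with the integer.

8

#0 and  r3, r1, r5 ; 0/0/8/0/7/9/5
#1 andi  r3, r2, 7 ; 0/0/8/0/7/9/5
#2 beq  r0, r3, L7 ; 0/0/8/0/7/9/5 ; →target
#3 nor  r1, r0, r3 ; 0/65535/8/0/7/9/5
#7 xor  r1, r3, r5 ; 0/9/8/0/7/9/5
#8 xor  r6, r3, r1 ; 0/9/8/0/7/9/9
#9 add  r4, r4, r4 ; 0/9/8/0/14/9/9
#10 xori  r4, r0, 15 ; 0/9/8/0/15/9/9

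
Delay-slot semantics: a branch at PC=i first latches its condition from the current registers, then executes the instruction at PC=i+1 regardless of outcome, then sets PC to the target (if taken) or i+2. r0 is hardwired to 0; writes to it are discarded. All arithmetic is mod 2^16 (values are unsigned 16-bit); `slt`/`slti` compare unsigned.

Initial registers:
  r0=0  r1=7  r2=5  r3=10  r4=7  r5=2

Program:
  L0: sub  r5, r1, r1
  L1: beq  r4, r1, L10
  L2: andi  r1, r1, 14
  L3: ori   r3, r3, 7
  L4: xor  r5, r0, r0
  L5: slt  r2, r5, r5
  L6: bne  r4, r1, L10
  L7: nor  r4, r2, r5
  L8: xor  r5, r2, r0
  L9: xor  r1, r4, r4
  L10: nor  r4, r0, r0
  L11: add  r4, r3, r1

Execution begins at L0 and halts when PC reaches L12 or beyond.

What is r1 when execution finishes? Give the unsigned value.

PC=0  sub  r5, r1, r1        | r0=0 r1=7 r2=5 r3=10 r4=7 r5=0
PC=1  beq  r4, r1, L10       | r0=0 r1=7 r2=5 r3=10 r4=7 r5=0  [TAKEN]
PC=2  andi  r1, r1, 14       | r0=0 r1=6 r2=5 r3=10 r4=7 r5=0
PC=10 nor  r4, r0, r0        | r0=0 r1=6 r2=5 r3=10 r4=65535 r5=0
PC=11 add  r4, r3, r1        | r0=0 r1=6 r2=5 r3=10 r4=16 r5=0

6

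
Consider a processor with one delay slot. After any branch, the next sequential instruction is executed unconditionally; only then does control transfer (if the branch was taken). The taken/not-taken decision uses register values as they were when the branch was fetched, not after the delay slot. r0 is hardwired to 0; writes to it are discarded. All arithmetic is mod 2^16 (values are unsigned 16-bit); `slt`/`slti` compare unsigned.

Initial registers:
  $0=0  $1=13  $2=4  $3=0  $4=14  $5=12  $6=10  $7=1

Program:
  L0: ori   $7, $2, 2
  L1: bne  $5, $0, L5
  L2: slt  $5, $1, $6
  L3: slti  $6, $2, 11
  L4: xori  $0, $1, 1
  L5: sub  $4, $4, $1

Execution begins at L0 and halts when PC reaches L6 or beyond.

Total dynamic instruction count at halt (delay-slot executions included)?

4

PC=0  ori   $7, $2, 2        | $0=0 $1=13 $2=4 $3=0 $4=14 $5=12 $6=10 $7=6
PC=1  bne  $5, $0, L5        | $0=0 $1=13 $2=4 $3=0 $4=14 $5=12 $6=10 $7=6  [TAKEN]
PC=2  slt  $5, $1, $6        | $0=0 $1=13 $2=4 $3=0 $4=14 $5=0 $6=10 $7=6
PC=5  sub  $4, $4, $1        | $0=0 $1=13 $2=4 $3=0 $4=1 $5=0 $6=10 $7=6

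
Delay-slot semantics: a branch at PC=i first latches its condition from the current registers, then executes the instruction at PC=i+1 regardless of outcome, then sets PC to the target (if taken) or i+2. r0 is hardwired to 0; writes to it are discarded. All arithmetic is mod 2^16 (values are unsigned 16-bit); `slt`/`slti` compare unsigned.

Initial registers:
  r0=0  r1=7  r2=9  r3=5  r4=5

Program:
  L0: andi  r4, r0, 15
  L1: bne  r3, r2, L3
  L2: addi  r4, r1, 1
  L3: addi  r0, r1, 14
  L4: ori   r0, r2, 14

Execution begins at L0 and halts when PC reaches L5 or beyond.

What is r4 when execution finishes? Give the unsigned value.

8

  step pc=0: andi  r4, r0, 15  regs=(0,7,9,5,0)
  step pc=1: bne  r3, r2, L3  cond=T  regs=(0,7,9,5,0)
  step pc=2: addi  r4, r1, 1  regs=(0,7,9,5,8)
  step pc=3: addi  r0, r1, 14  regs=(0,7,9,5,8)
  step pc=4: ori   r0, r2, 14  regs=(0,7,9,5,8)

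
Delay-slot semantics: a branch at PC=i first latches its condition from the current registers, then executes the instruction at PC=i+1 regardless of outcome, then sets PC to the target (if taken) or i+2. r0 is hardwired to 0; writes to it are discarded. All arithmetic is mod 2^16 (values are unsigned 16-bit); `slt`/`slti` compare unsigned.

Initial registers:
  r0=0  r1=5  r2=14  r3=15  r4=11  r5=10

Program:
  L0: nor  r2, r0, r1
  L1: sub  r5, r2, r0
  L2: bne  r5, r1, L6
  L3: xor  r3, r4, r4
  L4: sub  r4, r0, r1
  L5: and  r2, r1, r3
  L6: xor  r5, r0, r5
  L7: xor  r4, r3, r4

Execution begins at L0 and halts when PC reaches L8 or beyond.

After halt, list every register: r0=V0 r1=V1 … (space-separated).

  step pc=0: nor  r2, r0, r1  regs=(0,5,65530,15,11,10)
  step pc=1: sub  r5, r2, r0  regs=(0,5,65530,15,11,65530)
  step pc=2: bne  r5, r1, L6  cond=T  regs=(0,5,65530,15,11,65530)
  step pc=3: xor  r3, r4, r4  regs=(0,5,65530,0,11,65530)
  step pc=6: xor  r5, r0, r5  regs=(0,5,65530,0,11,65530)
  step pc=7: xor  r4, r3, r4  regs=(0,5,65530,0,11,65530)

r0=0 r1=5 r2=65530 r3=0 r4=11 r5=65530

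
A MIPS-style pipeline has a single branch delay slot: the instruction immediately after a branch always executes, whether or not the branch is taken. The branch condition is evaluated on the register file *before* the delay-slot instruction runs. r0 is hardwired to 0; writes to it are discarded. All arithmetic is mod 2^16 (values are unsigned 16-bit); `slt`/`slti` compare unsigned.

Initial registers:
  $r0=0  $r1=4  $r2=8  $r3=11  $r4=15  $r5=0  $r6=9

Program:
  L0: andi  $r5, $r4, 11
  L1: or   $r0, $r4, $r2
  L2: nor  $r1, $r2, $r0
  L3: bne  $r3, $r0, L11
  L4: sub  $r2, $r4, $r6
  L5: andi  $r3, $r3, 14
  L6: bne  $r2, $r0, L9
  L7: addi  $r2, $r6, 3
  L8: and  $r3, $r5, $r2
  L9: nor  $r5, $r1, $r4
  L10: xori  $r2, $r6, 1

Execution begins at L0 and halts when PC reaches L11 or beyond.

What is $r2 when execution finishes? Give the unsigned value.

6

#0 andi  $r5, $r4, 11 ; 0/4/8/11/15/11/9
#1 or   $r0, $r4, $r2 ; 0/4/8/11/15/11/9
#2 nor  $r1, $r2, $r0 ; 0/65527/8/11/15/11/9
#3 bne  $r3, $r0, L11 ; 0/65527/8/11/15/11/9 ; →target
#4 sub  $r2, $r4, $r6 ; 0/65527/6/11/15/11/9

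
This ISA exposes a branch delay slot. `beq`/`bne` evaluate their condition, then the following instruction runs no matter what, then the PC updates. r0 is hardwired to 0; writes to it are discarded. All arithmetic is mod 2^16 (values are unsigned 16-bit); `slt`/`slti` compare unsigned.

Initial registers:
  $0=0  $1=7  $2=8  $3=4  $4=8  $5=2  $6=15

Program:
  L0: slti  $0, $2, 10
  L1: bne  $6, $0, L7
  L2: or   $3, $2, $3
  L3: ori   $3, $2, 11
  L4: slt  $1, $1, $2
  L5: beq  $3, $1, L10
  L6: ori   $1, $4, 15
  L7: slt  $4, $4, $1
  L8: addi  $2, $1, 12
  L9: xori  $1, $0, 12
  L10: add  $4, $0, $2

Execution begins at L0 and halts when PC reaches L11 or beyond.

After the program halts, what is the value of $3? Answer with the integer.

  step pc=0: slti  $0, $2, 10  regs=(0,7,8,4,8,2,15)
  step pc=1: bne  $6, $0, L7  cond=T  regs=(0,7,8,4,8,2,15)
  step pc=2: or   $3, $2, $3  regs=(0,7,8,12,8,2,15)
  step pc=7: slt  $4, $4, $1  regs=(0,7,8,12,0,2,15)
  step pc=8: addi  $2, $1, 12  regs=(0,7,19,12,0,2,15)
  step pc=9: xori  $1, $0, 12  regs=(0,12,19,12,0,2,15)
  step pc=10: add  $4, $0, $2  regs=(0,12,19,12,19,2,15)

12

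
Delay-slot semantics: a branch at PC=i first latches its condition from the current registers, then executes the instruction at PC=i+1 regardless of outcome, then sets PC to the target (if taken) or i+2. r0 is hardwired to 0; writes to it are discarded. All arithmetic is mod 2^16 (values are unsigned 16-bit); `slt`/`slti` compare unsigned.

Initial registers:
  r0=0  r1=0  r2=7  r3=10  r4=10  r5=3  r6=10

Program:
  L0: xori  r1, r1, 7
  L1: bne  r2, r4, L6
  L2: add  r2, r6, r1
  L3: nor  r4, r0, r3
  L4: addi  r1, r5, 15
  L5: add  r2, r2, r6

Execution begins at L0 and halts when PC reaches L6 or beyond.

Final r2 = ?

#0 xori  r1, r1, 7 ; 0/7/7/10/10/3/10
#1 bne  r2, r4, L6 ; 0/7/7/10/10/3/10 ; →target
#2 add  r2, r6, r1 ; 0/7/17/10/10/3/10

17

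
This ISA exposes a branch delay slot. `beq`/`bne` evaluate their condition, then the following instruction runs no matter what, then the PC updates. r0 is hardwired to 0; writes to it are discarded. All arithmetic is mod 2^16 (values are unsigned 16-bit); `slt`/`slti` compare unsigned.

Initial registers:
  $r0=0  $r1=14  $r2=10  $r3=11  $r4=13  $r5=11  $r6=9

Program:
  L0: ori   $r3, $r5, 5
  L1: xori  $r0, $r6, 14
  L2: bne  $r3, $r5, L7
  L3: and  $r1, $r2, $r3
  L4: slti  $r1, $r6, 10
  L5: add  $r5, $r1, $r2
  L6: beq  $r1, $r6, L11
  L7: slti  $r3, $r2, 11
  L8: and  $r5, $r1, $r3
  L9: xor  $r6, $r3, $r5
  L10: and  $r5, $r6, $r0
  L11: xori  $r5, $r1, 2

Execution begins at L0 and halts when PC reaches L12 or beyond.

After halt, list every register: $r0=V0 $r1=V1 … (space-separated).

$r0=0 $r1=10 $r2=10 $r3=1 $r4=13 $r5=8 $r6=1

PC=0  ori   $r3, $r5, 5      | $r0=0 $r1=14 $r2=10 $r3=15 $r4=13 $r5=11 $r6=9
PC=1  xori  $r0, $r6, 14     | $r0=0 $r1=14 $r2=10 $r3=15 $r4=13 $r5=11 $r6=9
PC=2  bne  $r3, $r5, L7      | $r0=0 $r1=14 $r2=10 $r3=15 $r4=13 $r5=11 $r6=9  [TAKEN]
PC=3  and  $r1, $r2, $r3     | $r0=0 $r1=10 $r2=10 $r3=15 $r4=13 $r5=11 $r6=9
PC=7  slti  $r3, $r2, 11     | $r0=0 $r1=10 $r2=10 $r3=1 $r4=13 $r5=11 $r6=9
PC=8  and  $r5, $r1, $r3     | $r0=0 $r1=10 $r2=10 $r3=1 $r4=13 $r5=0 $r6=9
PC=9  xor  $r6, $r3, $r5     | $r0=0 $r1=10 $r2=10 $r3=1 $r4=13 $r5=0 $r6=1
PC=10 and  $r5, $r6, $r0     | $r0=0 $r1=10 $r2=10 $r3=1 $r4=13 $r5=0 $r6=1
PC=11 xori  $r5, $r1, 2      | $r0=0 $r1=10 $r2=10 $r3=1 $r4=13 $r5=8 $r6=1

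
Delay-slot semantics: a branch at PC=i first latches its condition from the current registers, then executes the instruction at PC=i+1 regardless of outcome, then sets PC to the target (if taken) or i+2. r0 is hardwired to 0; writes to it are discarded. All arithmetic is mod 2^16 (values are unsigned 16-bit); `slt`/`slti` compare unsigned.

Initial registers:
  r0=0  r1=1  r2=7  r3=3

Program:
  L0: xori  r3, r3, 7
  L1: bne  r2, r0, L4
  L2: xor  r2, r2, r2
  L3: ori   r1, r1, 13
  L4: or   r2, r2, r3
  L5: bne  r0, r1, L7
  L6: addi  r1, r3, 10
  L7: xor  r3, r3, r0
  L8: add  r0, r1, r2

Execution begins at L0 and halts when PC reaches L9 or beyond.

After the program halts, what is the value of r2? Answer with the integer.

4

#0 xori  r3, r3, 7 ; 0/1/7/4
#1 bne  r2, r0, L4 ; 0/1/7/4 ; →target
#2 xor  r2, r2, r2 ; 0/1/0/4
#4 or   r2, r2, r3 ; 0/1/4/4
#5 bne  r0, r1, L7 ; 0/1/4/4 ; →target
#6 addi  r1, r3, 10 ; 0/14/4/4
#7 xor  r3, r3, r0 ; 0/14/4/4
#8 add  r0, r1, r2 ; 0/14/4/4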